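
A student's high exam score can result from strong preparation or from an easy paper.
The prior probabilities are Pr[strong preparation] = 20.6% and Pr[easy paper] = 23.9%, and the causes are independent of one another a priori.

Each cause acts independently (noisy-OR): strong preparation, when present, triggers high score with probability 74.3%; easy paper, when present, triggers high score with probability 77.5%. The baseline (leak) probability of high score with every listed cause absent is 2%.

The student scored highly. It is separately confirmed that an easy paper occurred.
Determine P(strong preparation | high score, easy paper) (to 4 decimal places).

Under noisy-OR, P(high score | causes) = 1 − (1−0.02)·∏(1−qᵢ) over the active causes.
Enumerate both values of strong preparation and weight by the priors:
  P(high score | easy paper) = 0.7795·0.794 + 0.943331·0.206
        = 0.618923 + 0.194326 = 0.813249
Keeping only the strong preparation-present terms gives 0.194326, so
  P(strong preparation | high score, easy paper) = 0.194326 / 0.813249 ≈ 0.2390

P(strong preparation | high score, easy paper) ≈ 0.2390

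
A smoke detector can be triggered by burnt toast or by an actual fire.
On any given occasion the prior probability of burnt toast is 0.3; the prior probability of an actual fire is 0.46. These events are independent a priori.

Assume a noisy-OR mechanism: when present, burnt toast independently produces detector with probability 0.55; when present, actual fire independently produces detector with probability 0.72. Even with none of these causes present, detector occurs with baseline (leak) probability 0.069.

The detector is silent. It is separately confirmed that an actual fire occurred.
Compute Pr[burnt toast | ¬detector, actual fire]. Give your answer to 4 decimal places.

Pr[burnt toast | ¬detector, actual fire] ≈ 0.1617

Under noisy-OR, P(detector | causes) = 1 − (1−0.069)·∏(1−qᵢ) over the active causes.
Numerator (weight on configurations with burnt toast): 0.117306*0.3 = 0.035192
Denominator P(¬detector | actual fire): 0.26068*0.7 + 0.117306*0.3 = 0.217668
Posterior = 0.035192 / 0.217668 ≈ 0.1617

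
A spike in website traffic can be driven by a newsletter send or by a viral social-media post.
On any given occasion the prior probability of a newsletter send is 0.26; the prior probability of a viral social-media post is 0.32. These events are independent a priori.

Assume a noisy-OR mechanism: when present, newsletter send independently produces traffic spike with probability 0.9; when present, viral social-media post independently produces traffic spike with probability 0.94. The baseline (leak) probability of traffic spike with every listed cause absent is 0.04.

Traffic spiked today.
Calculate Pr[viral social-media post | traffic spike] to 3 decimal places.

Under noisy-OR, P(traffic spike | causes) = 1 − (1−0.04)·∏(1−qᵢ) over the active causes.
P(traffic spike) = 0.04·0.74·0.68 + 0.9424·0.74·0.32 + 0.904·0.26·0.68 + 0.99424·0.26·0.32 = 0.020128 + 0.223160 + 0.159827 + 0.082721 = 0.485836
Restricting to configurations with viral social-media post present: 0.223160 + 0.082721 = 0.305881.
P(viral social-media post | traffic spike) = 0.305881 / 0.485836 ≈ 0.630

Pr[viral social-media post | traffic spike] ≈ 0.630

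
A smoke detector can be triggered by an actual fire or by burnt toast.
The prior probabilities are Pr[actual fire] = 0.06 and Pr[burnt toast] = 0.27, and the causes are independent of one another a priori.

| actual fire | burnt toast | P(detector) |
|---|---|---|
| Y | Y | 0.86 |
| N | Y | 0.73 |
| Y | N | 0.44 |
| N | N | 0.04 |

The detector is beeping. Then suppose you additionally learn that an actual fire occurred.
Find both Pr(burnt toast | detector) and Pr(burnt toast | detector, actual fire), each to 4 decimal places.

Weight on burnt toast=true, given the evidence: 0.185274 + 0.013932 = 0.199206
The normalizing constant is 0.04·0.94·0.73 + 0.73·0.94·0.27 + 0.44·0.06·0.73 + 0.86·0.06·0.27 = 0.245926
Posterior = 0.199206 / 0.245926 ≈ 0.8100

Now also conditioning on actual fire=true:
For the numerator, keep only burnt toast=true terms: 0.86·0.27 = 0.232200
Denominator P(detector | actual fire): 0.44·0.73 + 0.86·0.27 = 0.553400
Posterior = 0.232200 / 0.553400 ≈ 0.4196
— actual fire explains away the evidence for burnt toast.

Pr(burnt toast | detector) ≈ 0.8100; Pr(burnt toast | detector, actual fire) ≈ 0.4196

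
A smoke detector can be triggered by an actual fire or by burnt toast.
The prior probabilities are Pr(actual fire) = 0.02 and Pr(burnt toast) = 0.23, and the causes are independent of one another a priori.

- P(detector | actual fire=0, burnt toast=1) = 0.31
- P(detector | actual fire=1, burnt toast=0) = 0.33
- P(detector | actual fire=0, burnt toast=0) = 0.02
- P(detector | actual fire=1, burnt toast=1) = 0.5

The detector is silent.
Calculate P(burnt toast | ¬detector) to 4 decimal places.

Enumerate the 4 (actual fire, burnt toast) configurations and weight by the priors:
  P(¬detector) = 0.98*0.98*0.77 + 0.69*0.98*0.23 + 0.67*0.02*0.77 + 0.5*0.02*0.23
        = 0.739508 + 0.155526 + 0.010318 + 0.002300 = 0.907652
The terms with burnt toast present sum to 0.157826, so
  P(burnt toast | ¬detector) = 0.157826 / 0.907652 ≈ 0.1739

P(burnt toast | ¬detector) ≈ 0.1739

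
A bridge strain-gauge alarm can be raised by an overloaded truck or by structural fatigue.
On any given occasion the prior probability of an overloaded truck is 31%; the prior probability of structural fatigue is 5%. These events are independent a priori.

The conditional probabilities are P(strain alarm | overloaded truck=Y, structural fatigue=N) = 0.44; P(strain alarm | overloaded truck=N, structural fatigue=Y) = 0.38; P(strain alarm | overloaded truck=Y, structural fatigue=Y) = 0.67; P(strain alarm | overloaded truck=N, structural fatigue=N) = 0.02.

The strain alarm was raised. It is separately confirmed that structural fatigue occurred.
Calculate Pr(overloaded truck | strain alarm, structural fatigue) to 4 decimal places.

Pr(overloaded truck | strain alarm, structural fatigue) ≈ 0.4420

Weight on overloaded truck=true, given the evidence: 0.67*0.31 = 0.207700
The normalizing constant is 0.38*0.69 + 0.67*0.31 = 0.469900
Posterior = 0.207700 / 0.469900 ≈ 0.4420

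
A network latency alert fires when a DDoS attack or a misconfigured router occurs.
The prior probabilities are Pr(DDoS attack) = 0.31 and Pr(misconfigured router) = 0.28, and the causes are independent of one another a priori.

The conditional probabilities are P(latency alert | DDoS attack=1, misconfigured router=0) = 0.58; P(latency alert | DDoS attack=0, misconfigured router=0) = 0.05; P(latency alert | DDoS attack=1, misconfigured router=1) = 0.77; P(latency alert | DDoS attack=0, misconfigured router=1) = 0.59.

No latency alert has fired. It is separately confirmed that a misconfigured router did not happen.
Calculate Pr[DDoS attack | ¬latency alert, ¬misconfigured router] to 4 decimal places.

For the numerator, keep only DDoS attack=true terms: 0.42*0.31 = 0.130200
Normalizer over all consistent configurations: 0.95*0.69 + 0.42*0.31 = 0.785700
P(DDoS attack | ¬latency alert, ¬misconfigured router) = 0.130200/0.785700 ≈ 0.1657

Pr[DDoS attack | ¬latency alert, ¬misconfigured router] ≈ 0.1657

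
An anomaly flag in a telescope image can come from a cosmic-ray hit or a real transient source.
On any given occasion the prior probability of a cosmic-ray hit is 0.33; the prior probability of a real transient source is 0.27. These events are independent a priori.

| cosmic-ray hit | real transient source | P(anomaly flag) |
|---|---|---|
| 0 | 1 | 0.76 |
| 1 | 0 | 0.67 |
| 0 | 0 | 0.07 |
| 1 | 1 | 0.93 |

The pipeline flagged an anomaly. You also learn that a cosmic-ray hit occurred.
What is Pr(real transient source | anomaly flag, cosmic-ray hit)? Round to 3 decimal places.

Pr(real transient source | anomaly flag, cosmic-ray hit) ≈ 0.339

P(anomaly flag | cosmic-ray hit) = 0.67×0.73 + 0.93×0.27 = 0.489100 + 0.251100 = 0.740200
Of this, 0.251100 comes from 0.93×0.27 (the real transient source=true cases).
Hence the posterior is 0.251100/0.740200 ≈ 0.339.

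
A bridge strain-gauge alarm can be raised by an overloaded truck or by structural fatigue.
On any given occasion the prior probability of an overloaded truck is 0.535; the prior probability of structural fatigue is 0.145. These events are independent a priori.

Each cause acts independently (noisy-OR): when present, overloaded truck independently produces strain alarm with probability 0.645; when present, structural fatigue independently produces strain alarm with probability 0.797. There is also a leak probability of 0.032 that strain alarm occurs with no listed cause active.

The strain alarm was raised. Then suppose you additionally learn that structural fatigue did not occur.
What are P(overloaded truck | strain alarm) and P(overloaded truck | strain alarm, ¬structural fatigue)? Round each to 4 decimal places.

P(overloaded truck | strain alarm) ≈ 0.8477; P(overloaded truck | strain alarm, ¬structural fatigue) ≈ 0.9593

Under noisy-OR, P(strain alarm | causes) = 1 − (1−0.032)·∏(1−qᵢ) over the active causes.
For the numerator, keep only overloaded truck=true terms: 0.300235 + 0.072163 = 0.372398
Normalizer over all consistent configurations: 0.032×0.465×0.855 + 0.803496×0.465×0.145 + 0.65636×0.535×0.855 + 0.930241×0.535×0.145 = 0.439296
Posterior = 0.372398 / 0.439296 ≈ 0.8477

With the extra evidence:
Sum P(strain alarm|·) weighted by the priors over both values of overloaded truck:
  P(strain alarm | ¬structural fatigue) = 0.032·0.465 + 0.65636·0.535
        = 0.014880 + 0.351153 = 0.366033
Keeping only the overloaded truck-present terms gives 0.351153, so
  P(overloaded truck | strain alarm, ¬structural fatigue) = 0.351153 / 0.366033 ≈ 0.9593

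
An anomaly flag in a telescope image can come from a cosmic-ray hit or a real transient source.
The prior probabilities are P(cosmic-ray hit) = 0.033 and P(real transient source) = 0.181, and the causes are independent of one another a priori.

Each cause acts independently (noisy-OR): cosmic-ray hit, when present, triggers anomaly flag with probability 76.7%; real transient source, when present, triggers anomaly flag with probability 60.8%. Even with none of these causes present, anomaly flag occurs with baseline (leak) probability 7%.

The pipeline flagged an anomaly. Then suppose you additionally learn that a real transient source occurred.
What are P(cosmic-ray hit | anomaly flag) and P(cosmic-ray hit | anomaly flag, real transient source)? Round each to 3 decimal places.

Under noisy-OR, P(anomaly flag | causes) = 1 − (1−0.07)·∏(1−qᵢ) over the active causes.
P(anomaly flag) = 0.07×0.967×0.819 + 0.63544×0.967×0.181 + 0.78331×0.033×0.819 + 0.915058×0.033×0.181 = 0.055438 + 0.111219 + 0.021171 + 0.005466 = 0.193294
The cosmic-ray hit-present share is 0.021171 + 0.005466 = 0.026637.
So P(cosmic-ray hit | anomaly flag) = 0.026637/0.193294 ≈ 0.138.

Now also conditioning on real transient source=true:
Numerator (weight on configurations with cosmic-ray hit): 0.915058·0.033 = 0.030197
Denominator P(anomaly flag | real transient source): 0.63544·0.967 + 0.915058·0.033 = 0.644667
P(cosmic-ray hit | anomaly flag, real transient source) = 0.030197/0.644667 ≈ 0.047
— real transient source explains away the evidence for cosmic-ray hit.

P(cosmic-ray hit | anomaly flag) ≈ 0.138; P(cosmic-ray hit | anomaly flag, real transient source) ≈ 0.047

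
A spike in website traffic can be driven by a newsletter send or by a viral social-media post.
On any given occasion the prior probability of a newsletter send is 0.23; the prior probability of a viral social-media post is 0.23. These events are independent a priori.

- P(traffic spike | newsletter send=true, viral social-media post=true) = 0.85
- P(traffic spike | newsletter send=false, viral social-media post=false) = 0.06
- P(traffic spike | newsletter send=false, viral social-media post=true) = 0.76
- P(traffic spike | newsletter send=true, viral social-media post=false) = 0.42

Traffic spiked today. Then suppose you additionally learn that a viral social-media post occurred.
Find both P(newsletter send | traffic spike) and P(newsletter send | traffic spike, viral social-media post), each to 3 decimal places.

Numerator (weight on configurations with newsletter send): 0.074382 + 0.044965 = 0.119347
The normalizing constant is 0.06*0.77*0.77 + 0.76*0.77*0.23 + 0.42*0.23*0.77 + 0.85*0.23*0.23 = 0.289517
P(newsletter send | traffic spike) = 0.119347/0.289517 ≈ 0.412

Now condition on the additional information:
P(traffic spike | viral social-media post) = 0.76*0.77 + 0.85*0.23 = 0.585200 + 0.195500 = 0.780700
The newsletter send-present share is 0.85*0.23 = 0.195500.
Hence the posterior is 0.195500/0.780700 ≈ 0.250.
This is intercausal reasoning (explaining away): once viral social-media post accounts for the traffic spike, newsletter send becomes less likely.

P(newsletter send | traffic spike) ≈ 0.412; P(newsletter send | traffic spike, viral social-media post) ≈ 0.250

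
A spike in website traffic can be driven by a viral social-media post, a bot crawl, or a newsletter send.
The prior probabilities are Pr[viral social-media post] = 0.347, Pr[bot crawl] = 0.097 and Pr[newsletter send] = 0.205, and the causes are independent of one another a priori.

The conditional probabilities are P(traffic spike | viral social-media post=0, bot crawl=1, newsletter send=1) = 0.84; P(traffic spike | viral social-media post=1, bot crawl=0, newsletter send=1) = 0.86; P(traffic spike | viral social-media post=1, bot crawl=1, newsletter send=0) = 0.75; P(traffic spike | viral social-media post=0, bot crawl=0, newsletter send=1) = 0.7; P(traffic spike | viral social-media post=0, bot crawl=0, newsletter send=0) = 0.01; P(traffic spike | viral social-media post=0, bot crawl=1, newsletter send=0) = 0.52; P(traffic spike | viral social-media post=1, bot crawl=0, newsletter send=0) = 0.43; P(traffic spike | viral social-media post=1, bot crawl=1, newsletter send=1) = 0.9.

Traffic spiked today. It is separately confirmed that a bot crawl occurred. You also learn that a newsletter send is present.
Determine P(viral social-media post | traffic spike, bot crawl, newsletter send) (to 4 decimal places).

P(traffic spike | bot crawl, newsletter send) = 0.84·0.653 + 0.9·0.347 = 0.548520 + 0.312300 = 0.860820
Restricting to configurations with viral social-media post present: 0.9·0.347 = 0.312300.
So P(viral social-media post | traffic spike, bot crawl, newsletter send) = 0.312300/0.860820 ≈ 0.3628.

P(viral social-media post | traffic spike, bot crawl, newsletter send) ≈ 0.3628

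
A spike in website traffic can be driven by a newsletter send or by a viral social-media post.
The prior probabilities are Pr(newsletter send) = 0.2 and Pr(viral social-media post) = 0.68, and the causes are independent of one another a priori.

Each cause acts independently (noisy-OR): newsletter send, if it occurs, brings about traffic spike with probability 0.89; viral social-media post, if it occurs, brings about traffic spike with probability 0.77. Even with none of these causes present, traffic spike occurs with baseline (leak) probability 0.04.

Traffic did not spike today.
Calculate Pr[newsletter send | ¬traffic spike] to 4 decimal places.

Under noisy-OR, P(traffic spike | causes) = 1 − (1−0.04)·∏(1−qᵢ) over the active causes.
P(¬traffic spike) = 0.96*0.8*0.32 + 0.2208*0.8*0.68 + 0.1056*0.2*0.32 + 0.024288*0.2*0.68 = 0.245760 + 0.120115 + 0.006758 + 0.003303 = 0.375936
The newsletter send-present share is 0.006758 + 0.003303 = 0.010061.
So P(newsletter send | ¬traffic spike) = 0.010061/0.375936 ≈ 0.0268.

Pr[newsletter send | ¬traffic spike] ≈ 0.0268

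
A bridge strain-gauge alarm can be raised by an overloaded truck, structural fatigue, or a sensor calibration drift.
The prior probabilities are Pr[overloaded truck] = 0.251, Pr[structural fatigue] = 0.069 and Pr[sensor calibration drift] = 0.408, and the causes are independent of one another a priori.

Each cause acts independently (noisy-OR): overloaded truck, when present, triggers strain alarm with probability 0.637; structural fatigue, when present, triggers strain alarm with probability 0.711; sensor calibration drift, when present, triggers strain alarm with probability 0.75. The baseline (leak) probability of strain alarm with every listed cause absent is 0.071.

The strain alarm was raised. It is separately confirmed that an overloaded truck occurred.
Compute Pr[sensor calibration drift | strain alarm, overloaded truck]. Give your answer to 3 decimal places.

Under noisy-OR, P(strain alarm | causes) = 1 − (1−0.071)·∏(1−qᵢ) over the active causes.
P(strain alarm | overloaded truck) = 0.662773×0.931×0.592 + 0.915693×0.931×0.408 + 0.902541×0.069×0.592 + 0.975635×0.069×0.408 = 0.365289 + 0.347824 + 0.036867 + 0.027466 = 0.777446
Restricting to configurations with sensor calibration drift present: 0.347824 + 0.027466 = 0.375290.
Hence the posterior is 0.375290/0.777446 ≈ 0.483.

Pr[sensor calibration drift | strain alarm, overloaded truck] ≈ 0.483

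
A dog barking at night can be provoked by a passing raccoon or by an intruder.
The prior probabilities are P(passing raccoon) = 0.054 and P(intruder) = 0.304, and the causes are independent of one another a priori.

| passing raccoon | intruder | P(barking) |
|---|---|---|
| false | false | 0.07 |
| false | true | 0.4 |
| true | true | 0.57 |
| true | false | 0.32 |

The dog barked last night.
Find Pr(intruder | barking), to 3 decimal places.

Pr(intruder | barking) ≈ 0.682

Numerator (weight on configurations with intruder): 0.115034 + 0.009357 = 0.124391
Denominator P(barking): 0.07·0.946·0.696 + 0.4·0.946·0.304 + 0.32·0.054·0.696 + 0.57·0.054·0.304 = 0.182507
P(intruder | barking) = 0.124391/0.182507 ≈ 0.682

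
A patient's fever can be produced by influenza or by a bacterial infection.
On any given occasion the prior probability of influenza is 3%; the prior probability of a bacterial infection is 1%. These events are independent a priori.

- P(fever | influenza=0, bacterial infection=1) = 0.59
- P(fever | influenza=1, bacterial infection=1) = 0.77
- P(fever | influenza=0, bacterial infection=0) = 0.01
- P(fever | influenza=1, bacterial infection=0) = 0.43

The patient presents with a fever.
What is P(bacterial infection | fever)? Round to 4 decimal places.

P(fever) = 0.01×0.97×0.99 + 0.59×0.97×0.01 + 0.43×0.03×0.99 + 0.77×0.03×0.01 = 0.009603 + 0.005723 + 0.012771 + 0.000231 = 0.028328
Of this, 0.005954 comes from 0.005723 + 0.000231 (the bacterial infection=true cases).
So P(bacterial infection | fever) = 0.005954/0.028328 ≈ 0.2102.

P(bacterial infection | fever) ≈ 0.2102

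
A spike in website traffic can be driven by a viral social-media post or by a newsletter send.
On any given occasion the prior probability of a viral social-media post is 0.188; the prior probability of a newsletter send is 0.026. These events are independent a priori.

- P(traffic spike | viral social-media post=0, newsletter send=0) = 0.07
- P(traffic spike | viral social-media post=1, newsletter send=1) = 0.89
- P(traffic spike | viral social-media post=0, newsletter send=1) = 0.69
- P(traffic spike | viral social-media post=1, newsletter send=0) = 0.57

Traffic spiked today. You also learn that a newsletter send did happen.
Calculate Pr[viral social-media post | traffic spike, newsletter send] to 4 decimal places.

Pr[viral social-media post | traffic spike, newsletter send] ≈ 0.2300

P(traffic spike | newsletter send) = 0.69×0.812 + 0.89×0.188 = 0.560280 + 0.167320 = 0.727600
The viral social-media post-present share is 0.89×0.188 = 0.167320.
So P(viral social-media post | traffic spike, newsletter send) = 0.167320/0.727600 ≈ 0.2300.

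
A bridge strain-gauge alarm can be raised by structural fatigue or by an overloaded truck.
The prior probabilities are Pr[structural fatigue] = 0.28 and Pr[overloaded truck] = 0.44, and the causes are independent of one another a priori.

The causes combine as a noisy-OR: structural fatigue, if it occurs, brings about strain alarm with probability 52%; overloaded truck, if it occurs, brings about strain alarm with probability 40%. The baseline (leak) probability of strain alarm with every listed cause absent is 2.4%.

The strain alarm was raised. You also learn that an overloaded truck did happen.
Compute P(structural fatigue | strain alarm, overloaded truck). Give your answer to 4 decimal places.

P(structural fatigue | strain alarm, overloaded truck) ≈ 0.4029

Under noisy-OR, P(strain alarm | causes) = 1 − (1−0.024)·∏(1−qᵢ) over the active causes.
Weight on structural fatigue=true, given the evidence: 0.718912·0.28 = 0.201295
Normalizer over all consistent configurations: 0.4144·0.72 + 0.718912·0.28 = 0.499663
Posterior = 0.201295 / 0.499663 ≈ 0.4029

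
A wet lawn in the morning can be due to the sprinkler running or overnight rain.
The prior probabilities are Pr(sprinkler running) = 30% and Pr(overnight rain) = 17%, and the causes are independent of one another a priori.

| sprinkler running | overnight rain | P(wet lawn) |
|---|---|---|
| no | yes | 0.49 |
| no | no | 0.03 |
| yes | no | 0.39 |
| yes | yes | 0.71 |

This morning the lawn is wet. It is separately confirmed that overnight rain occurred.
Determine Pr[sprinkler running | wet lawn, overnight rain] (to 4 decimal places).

Pr[sprinkler running | wet lawn, overnight rain] ≈ 0.3831

P(wet lawn | overnight rain) = 0.49*0.7 + 0.71*0.3 = 0.343000 + 0.213000 = 0.556000
Restricting to configurations with sprinkler running present: 0.71*0.3 = 0.213000.
So P(sprinkler running | wet lawn, overnight rain) = 0.213000/0.556000 ≈ 0.3831.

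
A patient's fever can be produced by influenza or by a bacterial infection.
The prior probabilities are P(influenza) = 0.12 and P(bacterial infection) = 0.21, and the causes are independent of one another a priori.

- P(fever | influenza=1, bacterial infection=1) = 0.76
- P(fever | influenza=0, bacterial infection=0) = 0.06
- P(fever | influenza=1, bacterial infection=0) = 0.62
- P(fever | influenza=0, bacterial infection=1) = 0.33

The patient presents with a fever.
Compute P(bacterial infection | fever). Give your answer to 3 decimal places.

P(bacterial infection | fever) ≈ 0.444

P(fever) = 0.06×0.88×0.79 + 0.33×0.88×0.21 + 0.62×0.12×0.79 + 0.76×0.12×0.21 = 0.041712 + 0.060984 + 0.058776 + 0.019152 = 0.180624
Of this, 0.080136 comes from 0.060984 + 0.019152 (the bacterial infection=true cases).
Hence the posterior is 0.080136/0.180624 ≈ 0.444.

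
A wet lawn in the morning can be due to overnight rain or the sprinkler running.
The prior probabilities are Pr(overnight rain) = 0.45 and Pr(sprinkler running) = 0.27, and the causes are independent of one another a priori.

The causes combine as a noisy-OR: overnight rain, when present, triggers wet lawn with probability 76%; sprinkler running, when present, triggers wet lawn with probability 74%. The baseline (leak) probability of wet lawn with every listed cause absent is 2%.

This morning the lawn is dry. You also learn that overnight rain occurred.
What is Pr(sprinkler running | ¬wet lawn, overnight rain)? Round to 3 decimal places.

Under noisy-OR, P(wet lawn | causes) = 1 − (1−0.02)·∏(1−qᵢ) over the active causes.
Enumerate both values of sprinkler running and weight by the priors:
  P(¬wet lawn | overnight rain) = 0.2352·0.73 + 0.061152·0.27
        = 0.171696 + 0.016511 = 0.188207
Keeping only the sprinkler running-present terms gives 0.016511, so
  P(sprinkler running | ¬wet lawn, overnight rain) = 0.016511 / 0.188207 ≈ 0.088

Pr(sprinkler running | ¬wet lawn, overnight rain) ≈ 0.088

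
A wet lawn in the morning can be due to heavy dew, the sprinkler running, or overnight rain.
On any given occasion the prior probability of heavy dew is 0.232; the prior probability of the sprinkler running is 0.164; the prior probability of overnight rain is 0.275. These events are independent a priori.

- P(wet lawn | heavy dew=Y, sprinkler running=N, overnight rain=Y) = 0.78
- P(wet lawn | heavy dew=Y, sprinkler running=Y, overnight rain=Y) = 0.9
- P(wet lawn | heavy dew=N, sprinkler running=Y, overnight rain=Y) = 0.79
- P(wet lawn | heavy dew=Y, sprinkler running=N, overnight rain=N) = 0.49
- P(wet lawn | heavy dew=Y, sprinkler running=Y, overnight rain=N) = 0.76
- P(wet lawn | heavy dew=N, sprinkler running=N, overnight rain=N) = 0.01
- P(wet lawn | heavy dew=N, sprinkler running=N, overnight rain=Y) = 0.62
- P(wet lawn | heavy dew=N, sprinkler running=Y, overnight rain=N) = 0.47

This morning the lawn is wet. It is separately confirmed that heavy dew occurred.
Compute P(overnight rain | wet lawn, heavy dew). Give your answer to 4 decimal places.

Weight on overnight rain=true, given the evidence: 0.179322 + 0.040590 = 0.219912
The normalizing constant is 0.49*0.836*0.725 + 0.78*0.836*0.275 + 0.76*0.164*0.725 + 0.9*0.164*0.275 = 0.607265
P(overnight rain | wet lawn, heavy dew) = 0.219912/0.607265 ≈ 0.3621

P(overnight rain | wet lawn, heavy dew) ≈ 0.3621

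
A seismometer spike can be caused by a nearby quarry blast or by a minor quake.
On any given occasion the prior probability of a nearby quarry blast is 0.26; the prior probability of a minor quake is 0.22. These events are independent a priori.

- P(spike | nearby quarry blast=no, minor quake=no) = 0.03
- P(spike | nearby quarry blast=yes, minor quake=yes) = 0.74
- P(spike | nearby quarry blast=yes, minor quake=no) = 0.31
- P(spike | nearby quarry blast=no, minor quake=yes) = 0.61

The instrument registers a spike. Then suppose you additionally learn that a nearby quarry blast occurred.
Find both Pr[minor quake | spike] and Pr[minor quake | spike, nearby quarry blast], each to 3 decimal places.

Pr[minor quake | spike] ≈ 0.639; Pr[minor quake | spike, nearby quarry blast] ≈ 0.402

P(spike) = 0.03·0.74·0.78 + 0.61·0.74·0.22 + 0.31·0.26·0.78 + 0.74·0.26·0.22 = 0.017316 + 0.099308 + 0.062868 + 0.042328 = 0.221820
Restricting to configurations with minor quake present: 0.099308 + 0.042328 = 0.141636.
P(minor quake | spike) = 0.141636 / 0.221820 ≈ 0.639

Now also conditioning on nearby quarry blast=true:
Numerator (weight on configurations with minor quake): 0.74*0.22 = 0.162800
Denominator P(spike | nearby quarry blast): 0.31*0.78 + 0.74*0.22 = 0.404600
P(minor quake | spike, nearby quarry blast) = 0.162800/0.404600 ≈ 0.402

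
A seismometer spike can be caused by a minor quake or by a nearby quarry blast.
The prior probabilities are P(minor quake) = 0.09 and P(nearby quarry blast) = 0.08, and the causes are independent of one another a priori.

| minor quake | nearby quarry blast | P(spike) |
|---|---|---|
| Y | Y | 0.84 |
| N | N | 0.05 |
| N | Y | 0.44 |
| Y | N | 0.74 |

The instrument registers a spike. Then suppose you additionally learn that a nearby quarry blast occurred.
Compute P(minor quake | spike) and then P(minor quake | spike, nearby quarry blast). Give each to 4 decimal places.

P(spike) = 0.05·0.91·0.92 + 0.44·0.91·0.08 + 0.74·0.09·0.92 + 0.84·0.09·0.08 = 0.041860 + 0.032032 + 0.061272 + 0.006048 = 0.141212
The minor quake-present share is 0.061272 + 0.006048 = 0.067320.
Hence the posterior is 0.067320/0.141212 ≈ 0.4767.

Now condition on the additional information:
P(spike | nearby quarry blast) = 0.44·0.91 + 0.84·0.09 = 0.400400 + 0.075600 = 0.476000
Restricting to configurations with minor quake present: 0.84·0.09 = 0.075600.
Hence the posterior is 0.075600/0.476000 ≈ 0.1588.
Conditioning on nearby quarry blast lowers the posterior on minor quake: the classic explaining-away effect in a common-effect structure.

P(minor quake | spike) ≈ 0.4767; P(minor quake | spike, nearby quarry blast) ≈ 0.1588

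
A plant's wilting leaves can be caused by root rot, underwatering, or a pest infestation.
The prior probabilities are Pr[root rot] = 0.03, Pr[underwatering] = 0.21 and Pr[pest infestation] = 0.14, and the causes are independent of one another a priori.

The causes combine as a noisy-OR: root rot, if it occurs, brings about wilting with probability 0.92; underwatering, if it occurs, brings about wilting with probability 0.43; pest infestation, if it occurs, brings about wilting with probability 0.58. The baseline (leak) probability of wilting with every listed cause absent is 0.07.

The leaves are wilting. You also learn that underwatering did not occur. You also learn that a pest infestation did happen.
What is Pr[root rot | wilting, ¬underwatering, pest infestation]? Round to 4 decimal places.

Pr[root rot | wilting, ¬underwatering, pest infestation] ≈ 0.0469

Under noisy-OR, P(wilting | causes) = 1 − (1−0.07)·∏(1−qᵢ) over the active causes.
Sum P(wilting|·) weighted by the priors over both values of root rot:
  P(wilting | ¬underwatering, pest infestation) = 0.6094*0.97 + 0.968752*0.03
        = 0.591118 + 0.029063 = 0.620181
Keeping only the root rot-present terms gives 0.029063, so
  P(root rot | wilting, ¬underwatering, pest infestation) = 0.029063 / 0.620181 ≈ 0.0469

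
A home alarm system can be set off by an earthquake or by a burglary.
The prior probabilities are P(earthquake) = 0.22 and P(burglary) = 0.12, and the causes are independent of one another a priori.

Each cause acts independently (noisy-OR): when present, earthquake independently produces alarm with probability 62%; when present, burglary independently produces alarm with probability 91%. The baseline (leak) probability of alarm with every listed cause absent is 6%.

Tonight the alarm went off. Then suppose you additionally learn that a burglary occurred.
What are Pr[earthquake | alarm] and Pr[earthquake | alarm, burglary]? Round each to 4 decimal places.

Pr[earthquake | alarm] ≈ 0.5418; Pr[earthquake | alarm, burglary] ≈ 0.2297

Under noisy-OR, P(alarm | causes) = 1 − (1−0.06)·∏(1−qᵢ) over the active causes.
By total probability over the 4 (earthquake, burglary) configurations:
  P(alarm) = 0.06*0.78*0.88 + 0.9154*0.78*0.12 + 0.6428*0.22*0.88 + 0.967852*0.22*0.12
        = 0.041184 + 0.085681 + 0.124446 + 0.025551 = 0.276862
Keeping only the earthquake-present terms gives 0.149997, so
  P(earthquake | alarm) = 0.149997 / 0.276862 ≈ 0.5418

Now also conditioning on burglary=true:
For the numerator, keep only earthquake=true terms: 0.967852*0.22 = 0.212927
Normalizer over all consistent configurations: 0.9154*0.78 + 0.967852*0.22 = 0.926939
Posterior = 0.212927 / 0.926939 ≈ 0.2297
Conditioning on burglary lowers the posterior on earthquake: the classic explaining-away effect in a common-effect structure.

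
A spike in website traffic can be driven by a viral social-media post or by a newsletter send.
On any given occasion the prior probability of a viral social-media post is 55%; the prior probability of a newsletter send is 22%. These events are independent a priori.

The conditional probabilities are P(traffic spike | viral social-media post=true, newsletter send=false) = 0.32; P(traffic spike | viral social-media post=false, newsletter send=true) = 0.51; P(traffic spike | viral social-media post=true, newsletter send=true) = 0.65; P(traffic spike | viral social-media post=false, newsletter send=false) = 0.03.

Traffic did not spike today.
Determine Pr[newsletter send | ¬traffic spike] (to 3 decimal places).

By total probability over the 4 (viral social-media post, newsletter send) configurations:
  P(¬traffic spike) = 0.97*0.45*0.78 + 0.49*0.45*0.22 + 0.68*0.55*0.78 + 0.35*0.55*0.22
        = 0.340470 + 0.048510 + 0.291720 + 0.042350 = 0.723050
Keeping only the newsletter send-present terms gives 0.090860, so
  P(newsletter send | ¬traffic spike) = 0.090860 / 0.723050 ≈ 0.126

Pr[newsletter send | ¬traffic spike] ≈ 0.126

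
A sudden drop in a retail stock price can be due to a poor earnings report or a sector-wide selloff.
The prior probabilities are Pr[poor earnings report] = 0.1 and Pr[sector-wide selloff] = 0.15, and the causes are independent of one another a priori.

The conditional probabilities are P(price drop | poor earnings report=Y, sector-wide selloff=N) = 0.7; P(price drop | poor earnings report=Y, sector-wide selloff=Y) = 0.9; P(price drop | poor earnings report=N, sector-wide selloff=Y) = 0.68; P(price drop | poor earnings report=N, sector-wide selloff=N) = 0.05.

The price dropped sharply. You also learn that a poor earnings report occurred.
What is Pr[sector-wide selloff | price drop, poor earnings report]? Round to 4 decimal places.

Pr[sector-wide selloff | price drop, poor earnings report] ≈ 0.1849

Numerator (weight on configurations with sector-wide selloff): 0.9×0.15 = 0.135000
Denominator P(price drop | poor earnings report): 0.7×0.85 + 0.9×0.15 = 0.730000
P(sector-wide selloff | price drop, poor earnings report) = 0.135000/0.730000 ≈ 0.1849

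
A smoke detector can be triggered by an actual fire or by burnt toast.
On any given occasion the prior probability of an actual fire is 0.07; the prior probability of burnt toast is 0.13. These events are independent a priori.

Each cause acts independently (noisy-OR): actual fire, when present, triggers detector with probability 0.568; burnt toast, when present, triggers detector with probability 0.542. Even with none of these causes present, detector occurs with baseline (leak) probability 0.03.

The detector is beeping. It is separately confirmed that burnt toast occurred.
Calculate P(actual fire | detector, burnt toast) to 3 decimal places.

Under noisy-OR, P(detector | causes) = 1 − (1−0.03)·∏(1−qᵢ) over the active causes.
P(detector | burnt toast) = 0.55574*0.93 + 0.80808*0.07 = 0.516838 + 0.056566 = 0.573404
Restricting to configurations with actual fire present: 0.80808*0.07 = 0.056566.
Hence the posterior is 0.056566/0.573404 ≈ 0.099.

P(actual fire | detector, burnt toast) ≈ 0.099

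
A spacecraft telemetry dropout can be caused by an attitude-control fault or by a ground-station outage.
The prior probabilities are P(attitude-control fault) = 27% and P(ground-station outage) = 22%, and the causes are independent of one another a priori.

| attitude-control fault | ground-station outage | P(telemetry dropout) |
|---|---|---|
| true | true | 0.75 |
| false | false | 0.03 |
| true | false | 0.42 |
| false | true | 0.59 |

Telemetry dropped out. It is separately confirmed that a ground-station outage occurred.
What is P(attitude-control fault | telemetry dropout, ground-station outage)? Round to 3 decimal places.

By total probability over both values of attitude-control fault:
  P(telemetry dropout | ground-station outage) = 0.59×0.73 + 0.75×0.27
        = 0.430700 + 0.202500 = 0.633200
Configurations with attitude-control fault contribute 0.202500, so
  P(attitude-control fault | telemetry dropout, ground-station outage) = 0.202500 / 0.633200 ≈ 0.320

P(attitude-control fault | telemetry dropout, ground-station outage) ≈ 0.320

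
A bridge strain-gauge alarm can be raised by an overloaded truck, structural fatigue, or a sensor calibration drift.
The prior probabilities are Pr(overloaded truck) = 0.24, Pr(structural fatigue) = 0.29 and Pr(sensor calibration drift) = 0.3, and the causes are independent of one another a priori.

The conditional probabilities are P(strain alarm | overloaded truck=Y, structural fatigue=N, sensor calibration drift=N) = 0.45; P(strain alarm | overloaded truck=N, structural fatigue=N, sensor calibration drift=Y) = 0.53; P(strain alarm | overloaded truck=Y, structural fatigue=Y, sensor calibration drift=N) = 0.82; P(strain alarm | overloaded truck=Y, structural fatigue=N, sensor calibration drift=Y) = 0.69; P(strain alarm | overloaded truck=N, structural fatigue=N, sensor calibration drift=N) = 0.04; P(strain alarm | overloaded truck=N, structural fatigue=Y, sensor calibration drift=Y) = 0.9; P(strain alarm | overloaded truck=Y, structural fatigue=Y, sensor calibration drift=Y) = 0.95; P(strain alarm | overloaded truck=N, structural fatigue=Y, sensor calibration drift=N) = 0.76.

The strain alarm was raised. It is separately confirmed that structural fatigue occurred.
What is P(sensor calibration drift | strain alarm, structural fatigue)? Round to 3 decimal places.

P(strain alarm | structural fatigue) = 0.76*0.76*0.7 + 0.9*0.76*0.3 + 0.82*0.24*0.7 + 0.95*0.24*0.3 = 0.404320 + 0.205200 + 0.137760 + 0.068400 = 0.815680
The sensor calibration drift-present share is 0.205200 + 0.068400 = 0.273600.
Hence the posterior is 0.273600/0.815680 ≈ 0.335.

P(sensor calibration drift | strain alarm, structural fatigue) ≈ 0.335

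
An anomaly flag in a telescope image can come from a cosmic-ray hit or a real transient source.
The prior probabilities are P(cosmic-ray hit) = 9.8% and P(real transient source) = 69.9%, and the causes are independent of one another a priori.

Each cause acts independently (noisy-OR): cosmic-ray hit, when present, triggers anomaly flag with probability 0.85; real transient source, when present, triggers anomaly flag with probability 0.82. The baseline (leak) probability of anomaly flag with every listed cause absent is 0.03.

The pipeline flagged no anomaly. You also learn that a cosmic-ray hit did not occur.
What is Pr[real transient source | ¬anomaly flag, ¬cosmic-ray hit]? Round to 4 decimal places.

Pr[real transient source | ¬anomaly flag, ¬cosmic-ray hit] ≈ 0.2948

Under noisy-OR, P(anomaly flag | causes) = 1 − (1−0.03)·∏(1−qᵢ) over the active causes.
P(¬anomaly flag | ¬cosmic-ray hit) = 0.97×0.301 + 0.1746×0.699 = 0.291970 + 0.122045 = 0.414015
Of this, 0.122045 comes from 0.1746×0.699 (the real transient source=true cases).
Hence the posterior is 0.122045/0.414015 ≈ 0.2948.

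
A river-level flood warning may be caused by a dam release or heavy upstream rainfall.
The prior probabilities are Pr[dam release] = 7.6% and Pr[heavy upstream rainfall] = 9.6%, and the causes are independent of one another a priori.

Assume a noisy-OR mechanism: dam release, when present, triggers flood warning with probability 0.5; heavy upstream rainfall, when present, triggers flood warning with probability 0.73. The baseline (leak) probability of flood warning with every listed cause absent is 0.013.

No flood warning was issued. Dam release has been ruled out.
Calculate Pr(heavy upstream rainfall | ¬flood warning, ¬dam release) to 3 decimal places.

Under noisy-OR, P(flood warning | causes) = 1 − (1−0.013)·∏(1−qᵢ) over the active causes.
For the numerator, keep only heavy upstream rainfall=true terms: 0.26649×0.096 = 0.025583
The normalizing constant is 0.987×0.904 + 0.26649×0.096 = 0.917831
P(heavy upstream rainfall | ¬flood warning, ¬dam release) = 0.025583/0.917831 ≈ 0.028

Pr(heavy upstream rainfall | ¬flood warning, ¬dam release) ≈ 0.028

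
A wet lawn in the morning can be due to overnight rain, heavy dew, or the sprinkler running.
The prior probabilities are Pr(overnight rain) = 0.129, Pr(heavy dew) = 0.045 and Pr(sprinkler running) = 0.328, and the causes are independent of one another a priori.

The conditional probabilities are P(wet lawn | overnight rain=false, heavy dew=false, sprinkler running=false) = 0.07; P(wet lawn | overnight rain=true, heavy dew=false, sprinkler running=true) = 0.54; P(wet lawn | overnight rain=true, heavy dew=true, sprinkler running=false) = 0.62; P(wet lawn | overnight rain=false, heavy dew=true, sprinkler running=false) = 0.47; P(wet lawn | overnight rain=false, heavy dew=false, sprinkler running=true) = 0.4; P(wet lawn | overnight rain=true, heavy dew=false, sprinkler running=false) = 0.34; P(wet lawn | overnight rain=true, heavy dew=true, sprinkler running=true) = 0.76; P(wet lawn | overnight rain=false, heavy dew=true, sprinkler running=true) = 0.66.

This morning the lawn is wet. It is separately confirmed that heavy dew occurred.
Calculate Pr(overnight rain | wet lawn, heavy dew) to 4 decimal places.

Pr(overnight rain | wet lawn, heavy dew) ≈ 0.1563

For the numerator, keep only overnight rain=true terms: 0.053747 + 0.032157 = 0.085904
Normalizer over all consistent configurations: 0.47*0.871*0.672 + 0.66*0.871*0.328 + 0.62*0.129*0.672 + 0.76*0.129*0.328 = 0.549555
Posterior = 0.085904 / 0.549555 ≈ 0.1563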